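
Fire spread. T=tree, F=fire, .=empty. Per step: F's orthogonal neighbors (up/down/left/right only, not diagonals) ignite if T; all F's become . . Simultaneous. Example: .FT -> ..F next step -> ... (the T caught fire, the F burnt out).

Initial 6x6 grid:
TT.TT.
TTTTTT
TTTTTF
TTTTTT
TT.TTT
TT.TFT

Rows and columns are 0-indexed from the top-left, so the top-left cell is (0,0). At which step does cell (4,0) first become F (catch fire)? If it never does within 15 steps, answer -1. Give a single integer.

Step 1: cell (4,0)='T' (+6 fires, +2 burnt)
Step 2: cell (4,0)='T' (+5 fires, +6 burnt)
Step 3: cell (4,0)='T' (+4 fires, +5 burnt)
Step 4: cell (4,0)='T' (+4 fires, +4 burnt)
Step 5: cell (4,0)='T' (+3 fires, +4 burnt)
Step 6: cell (4,0)='T' (+4 fires, +3 burnt)
Step 7: cell (4,0)='F' (+3 fires, +4 burnt)
  -> target ignites at step 7
Step 8: cell (4,0)='.' (+1 fires, +3 burnt)
Step 9: cell (4,0)='.' (+0 fires, +1 burnt)
  fire out at step 9

7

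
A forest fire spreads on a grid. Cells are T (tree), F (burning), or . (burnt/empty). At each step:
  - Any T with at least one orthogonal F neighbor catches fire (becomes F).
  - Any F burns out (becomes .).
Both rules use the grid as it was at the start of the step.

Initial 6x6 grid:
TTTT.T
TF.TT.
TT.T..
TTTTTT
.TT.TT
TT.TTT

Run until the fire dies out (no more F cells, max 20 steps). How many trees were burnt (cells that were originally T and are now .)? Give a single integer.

Answer: 25

Derivation:
Step 1: +3 fires, +1 burnt (F count now 3)
Step 2: +4 fires, +3 burnt (F count now 4)
Step 3: +4 fires, +4 burnt (F count now 4)
Step 4: +4 fires, +4 burnt (F count now 4)
Step 5: +4 fires, +4 burnt (F count now 4)
Step 6: +2 fires, +4 burnt (F count now 2)
Step 7: +2 fires, +2 burnt (F count now 2)
Step 8: +2 fires, +2 burnt (F count now 2)
Step 9: +0 fires, +2 burnt (F count now 0)
Fire out after step 9
Initially T: 26, now '.': 35
Total burnt (originally-T cells now '.'): 25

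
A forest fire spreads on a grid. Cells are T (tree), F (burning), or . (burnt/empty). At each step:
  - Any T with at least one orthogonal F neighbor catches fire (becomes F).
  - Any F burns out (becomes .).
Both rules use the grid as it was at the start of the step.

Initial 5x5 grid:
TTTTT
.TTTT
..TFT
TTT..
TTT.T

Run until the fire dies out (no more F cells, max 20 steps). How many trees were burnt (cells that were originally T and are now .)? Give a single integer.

Answer: 17

Derivation:
Step 1: +3 fires, +1 burnt (F count now 3)
Step 2: +4 fires, +3 burnt (F count now 4)
Step 3: +5 fires, +4 burnt (F count now 5)
Step 4: +3 fires, +5 burnt (F count now 3)
Step 5: +2 fires, +3 burnt (F count now 2)
Step 6: +0 fires, +2 burnt (F count now 0)
Fire out after step 6
Initially T: 18, now '.': 24
Total burnt (originally-T cells now '.'): 17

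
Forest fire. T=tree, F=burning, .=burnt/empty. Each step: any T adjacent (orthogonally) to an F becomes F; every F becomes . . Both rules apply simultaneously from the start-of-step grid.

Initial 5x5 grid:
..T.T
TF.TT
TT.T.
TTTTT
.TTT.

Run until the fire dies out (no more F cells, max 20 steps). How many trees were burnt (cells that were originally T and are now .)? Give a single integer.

Step 1: +2 fires, +1 burnt (F count now 2)
Step 2: +2 fires, +2 burnt (F count now 2)
Step 3: +3 fires, +2 burnt (F count now 3)
Step 4: +2 fires, +3 burnt (F count now 2)
Step 5: +3 fires, +2 burnt (F count now 3)
Step 6: +1 fires, +3 burnt (F count now 1)
Step 7: +1 fires, +1 burnt (F count now 1)
Step 8: +1 fires, +1 burnt (F count now 1)
Step 9: +0 fires, +1 burnt (F count now 0)
Fire out after step 9
Initially T: 16, now '.': 24
Total burnt (originally-T cells now '.'): 15

Answer: 15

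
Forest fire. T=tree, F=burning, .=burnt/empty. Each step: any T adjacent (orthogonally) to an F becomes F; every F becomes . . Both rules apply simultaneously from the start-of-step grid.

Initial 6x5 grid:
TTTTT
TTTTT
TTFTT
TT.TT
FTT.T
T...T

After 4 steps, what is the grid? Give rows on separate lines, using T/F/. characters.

Step 1: 6 trees catch fire, 2 burn out
  TTTTT
  TTFTT
  TF.FT
  FT.TT
  .FT.T
  F...T
Step 2: 8 trees catch fire, 6 burn out
  TTFTT
  TF.FT
  F...F
  .F.FT
  ..F.T
  ....T
Step 3: 5 trees catch fire, 8 burn out
  TF.FT
  F...F
  .....
  ....F
  ....T
  ....T
Step 4: 3 trees catch fire, 5 burn out
  F...F
  .....
  .....
  .....
  ....F
  ....T

F...F
.....
.....
.....
....F
....T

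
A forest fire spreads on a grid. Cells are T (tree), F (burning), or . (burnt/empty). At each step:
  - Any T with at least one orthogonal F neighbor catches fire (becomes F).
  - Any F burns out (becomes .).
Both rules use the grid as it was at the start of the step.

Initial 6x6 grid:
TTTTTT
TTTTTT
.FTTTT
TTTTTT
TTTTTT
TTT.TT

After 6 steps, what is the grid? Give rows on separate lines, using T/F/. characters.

Step 1: 3 trees catch fire, 1 burn out
  TTTTTT
  TFTTTT
  ..FTTT
  TFTTTT
  TTTTTT
  TTT.TT
Step 2: 7 trees catch fire, 3 burn out
  TFTTTT
  F.FTTT
  ...FTT
  F.FTTT
  TFTTTT
  TTT.TT
Step 3: 8 trees catch fire, 7 burn out
  F.FTTT
  ...FTT
  ....FT
  ...FTT
  F.FTTT
  TFT.TT
Step 4: 7 trees catch fire, 8 burn out
  ...FTT
  ....FT
  .....F
  ....FT
  ...FTT
  F.F.TT
Step 5: 4 trees catch fire, 7 burn out
  ....FT
  .....F
  ......
  .....F
  ....FT
  ....TT
Step 6: 3 trees catch fire, 4 burn out
  .....F
  ......
  ......
  ......
  .....F
  ....FT

.....F
......
......
......
.....F
....FT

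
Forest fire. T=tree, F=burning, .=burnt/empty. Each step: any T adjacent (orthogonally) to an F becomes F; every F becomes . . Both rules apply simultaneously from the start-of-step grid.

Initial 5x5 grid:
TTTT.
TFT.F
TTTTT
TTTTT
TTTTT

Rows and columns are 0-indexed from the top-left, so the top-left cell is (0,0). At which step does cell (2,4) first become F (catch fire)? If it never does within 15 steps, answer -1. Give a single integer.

Step 1: cell (2,4)='F' (+5 fires, +2 burnt)
  -> target ignites at step 1
Step 2: cell (2,4)='.' (+7 fires, +5 burnt)
Step 3: cell (2,4)='.' (+6 fires, +7 burnt)
Step 4: cell (2,4)='.' (+3 fires, +6 burnt)
Step 5: cell (2,4)='.' (+0 fires, +3 burnt)
  fire out at step 5

1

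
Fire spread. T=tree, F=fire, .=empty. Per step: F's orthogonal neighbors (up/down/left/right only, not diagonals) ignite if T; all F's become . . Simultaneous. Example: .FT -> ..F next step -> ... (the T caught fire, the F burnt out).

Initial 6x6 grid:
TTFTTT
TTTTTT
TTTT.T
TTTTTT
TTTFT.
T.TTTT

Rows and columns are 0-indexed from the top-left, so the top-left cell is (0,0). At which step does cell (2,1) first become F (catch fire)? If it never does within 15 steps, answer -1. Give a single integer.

Step 1: cell (2,1)='T' (+7 fires, +2 burnt)
Step 2: cell (2,1)='T' (+11 fires, +7 burnt)
Step 3: cell (2,1)='F' (+8 fires, +11 burnt)
  -> target ignites at step 3
Step 4: cell (2,1)='.' (+5 fires, +8 burnt)
Step 5: cell (2,1)='.' (+0 fires, +5 burnt)
  fire out at step 5

3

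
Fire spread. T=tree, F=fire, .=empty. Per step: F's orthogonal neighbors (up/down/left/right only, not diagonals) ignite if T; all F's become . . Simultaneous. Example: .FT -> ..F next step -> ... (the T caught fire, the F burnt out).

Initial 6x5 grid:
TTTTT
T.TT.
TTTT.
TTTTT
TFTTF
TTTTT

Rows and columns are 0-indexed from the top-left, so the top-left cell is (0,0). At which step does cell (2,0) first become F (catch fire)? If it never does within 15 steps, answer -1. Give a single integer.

Step 1: cell (2,0)='T' (+7 fires, +2 burnt)
Step 2: cell (2,0)='T' (+7 fires, +7 burnt)
Step 3: cell (2,0)='F' (+3 fires, +7 burnt)
  -> target ignites at step 3
Step 4: cell (2,0)='.' (+3 fires, +3 burnt)
Step 5: cell (2,0)='.' (+3 fires, +3 burnt)
Step 6: cell (2,0)='.' (+2 fires, +3 burnt)
Step 7: cell (2,0)='.' (+0 fires, +2 burnt)
  fire out at step 7

3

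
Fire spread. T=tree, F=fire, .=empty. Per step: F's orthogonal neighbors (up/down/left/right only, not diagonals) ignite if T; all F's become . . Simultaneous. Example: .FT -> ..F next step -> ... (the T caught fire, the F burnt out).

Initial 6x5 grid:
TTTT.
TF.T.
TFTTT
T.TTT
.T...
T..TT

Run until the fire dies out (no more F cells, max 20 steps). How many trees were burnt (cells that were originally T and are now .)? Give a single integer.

Step 1: +4 fires, +2 burnt (F count now 4)
Step 2: +5 fires, +4 burnt (F count now 5)
Step 3: +4 fires, +5 burnt (F count now 4)
Step 4: +1 fires, +4 burnt (F count now 1)
Step 5: +0 fires, +1 burnt (F count now 0)
Fire out after step 5
Initially T: 18, now '.': 26
Total burnt (originally-T cells now '.'): 14

Answer: 14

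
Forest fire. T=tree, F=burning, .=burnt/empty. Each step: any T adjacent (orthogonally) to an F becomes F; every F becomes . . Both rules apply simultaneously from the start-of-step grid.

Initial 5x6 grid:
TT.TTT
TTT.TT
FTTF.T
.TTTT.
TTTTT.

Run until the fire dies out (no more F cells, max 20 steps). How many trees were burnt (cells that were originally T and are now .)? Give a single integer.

Answer: 16

Derivation:
Step 1: +4 fires, +2 burnt (F count now 4)
Step 2: +7 fires, +4 burnt (F count now 7)
Step 3: +4 fires, +7 burnt (F count now 4)
Step 4: +1 fires, +4 burnt (F count now 1)
Step 5: +0 fires, +1 burnt (F count now 0)
Fire out after step 5
Initially T: 22, now '.': 24
Total burnt (originally-T cells now '.'): 16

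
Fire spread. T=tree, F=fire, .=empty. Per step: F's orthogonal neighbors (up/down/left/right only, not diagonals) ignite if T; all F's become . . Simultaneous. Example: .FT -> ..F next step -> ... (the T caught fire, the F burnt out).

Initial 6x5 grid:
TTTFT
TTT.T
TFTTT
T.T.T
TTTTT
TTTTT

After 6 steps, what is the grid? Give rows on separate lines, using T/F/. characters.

Step 1: 5 trees catch fire, 2 burn out
  TTF.F
  TFT.T
  F.FTT
  T.T.T
  TTTTT
  TTTTT
Step 2: 7 trees catch fire, 5 burn out
  TF...
  F.F.F
  ...FT
  F.F.T
  TTTTT
  TTTTT
Step 3: 4 trees catch fire, 7 burn out
  F....
  .....
  ....F
  ....T
  FTFTT
  TTTTT
Step 4: 5 trees catch fire, 4 burn out
  .....
  .....
  .....
  ....F
  .F.FT
  FTFTT
Step 5: 3 trees catch fire, 5 burn out
  .....
  .....
  .....
  .....
  ....F
  .F.FT
Step 6: 1 trees catch fire, 3 burn out
  .....
  .....
  .....
  .....
  .....
  ....F

.....
.....
.....
.....
.....
....F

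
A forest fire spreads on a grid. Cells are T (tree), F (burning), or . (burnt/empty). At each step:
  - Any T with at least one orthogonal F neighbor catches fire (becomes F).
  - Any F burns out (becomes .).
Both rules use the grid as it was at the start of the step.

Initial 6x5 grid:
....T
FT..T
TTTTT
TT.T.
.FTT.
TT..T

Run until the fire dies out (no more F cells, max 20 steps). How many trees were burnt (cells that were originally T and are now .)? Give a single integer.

Answer: 15

Derivation:
Step 1: +5 fires, +2 burnt (F count now 5)
Step 2: +4 fires, +5 burnt (F count now 4)
Step 3: +2 fires, +4 burnt (F count now 2)
Step 4: +1 fires, +2 burnt (F count now 1)
Step 5: +1 fires, +1 burnt (F count now 1)
Step 6: +1 fires, +1 burnt (F count now 1)
Step 7: +1 fires, +1 burnt (F count now 1)
Step 8: +0 fires, +1 burnt (F count now 0)
Fire out after step 8
Initially T: 16, now '.': 29
Total burnt (originally-T cells now '.'): 15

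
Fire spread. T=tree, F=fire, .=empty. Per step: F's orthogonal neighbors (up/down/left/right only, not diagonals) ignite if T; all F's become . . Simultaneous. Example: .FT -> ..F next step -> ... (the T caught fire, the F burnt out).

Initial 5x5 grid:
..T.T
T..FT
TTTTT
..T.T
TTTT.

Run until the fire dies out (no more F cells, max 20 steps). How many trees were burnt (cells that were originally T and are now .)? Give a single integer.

Step 1: +2 fires, +1 burnt (F count now 2)
Step 2: +3 fires, +2 burnt (F count now 3)
Step 3: +3 fires, +3 burnt (F count now 3)
Step 4: +2 fires, +3 burnt (F count now 2)
Step 5: +3 fires, +2 burnt (F count now 3)
Step 6: +1 fires, +3 burnt (F count now 1)
Step 7: +0 fires, +1 burnt (F count now 0)
Fire out after step 7
Initially T: 15, now '.': 24
Total burnt (originally-T cells now '.'): 14

Answer: 14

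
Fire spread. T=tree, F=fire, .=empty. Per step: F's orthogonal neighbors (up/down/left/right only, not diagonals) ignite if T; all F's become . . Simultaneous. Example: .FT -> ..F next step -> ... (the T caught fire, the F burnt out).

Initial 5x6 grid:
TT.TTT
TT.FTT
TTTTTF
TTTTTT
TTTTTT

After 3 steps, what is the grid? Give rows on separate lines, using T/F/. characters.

Step 1: 6 trees catch fire, 2 burn out
  TT.FTT
  TT..FF
  TTTFF.
  TTTTTF
  TTTTTT
Step 2: 6 trees catch fire, 6 burn out
  TT..FF
  TT....
  TTF...
  TTTFF.
  TTTTTF
Step 3: 4 trees catch fire, 6 burn out
  TT....
  TT....
  TF....
  TTF...
  TTTFF.

TT....
TT....
TF....
TTF...
TTTFF.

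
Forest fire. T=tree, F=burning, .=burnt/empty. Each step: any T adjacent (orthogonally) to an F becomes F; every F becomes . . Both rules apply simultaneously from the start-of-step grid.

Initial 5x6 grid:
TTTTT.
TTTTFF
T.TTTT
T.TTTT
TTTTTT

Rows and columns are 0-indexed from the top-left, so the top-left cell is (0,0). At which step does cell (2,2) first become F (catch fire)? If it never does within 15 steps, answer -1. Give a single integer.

Step 1: cell (2,2)='T' (+4 fires, +2 burnt)
Step 2: cell (2,2)='T' (+5 fires, +4 burnt)
Step 3: cell (2,2)='F' (+6 fires, +5 burnt)
  -> target ignites at step 3
Step 4: cell (2,2)='.' (+4 fires, +6 burnt)
Step 5: cell (2,2)='.' (+3 fires, +4 burnt)
Step 6: cell (2,2)='.' (+2 fires, +3 burnt)
Step 7: cell (2,2)='.' (+1 fires, +2 burnt)
Step 8: cell (2,2)='.' (+0 fires, +1 burnt)
  fire out at step 8

3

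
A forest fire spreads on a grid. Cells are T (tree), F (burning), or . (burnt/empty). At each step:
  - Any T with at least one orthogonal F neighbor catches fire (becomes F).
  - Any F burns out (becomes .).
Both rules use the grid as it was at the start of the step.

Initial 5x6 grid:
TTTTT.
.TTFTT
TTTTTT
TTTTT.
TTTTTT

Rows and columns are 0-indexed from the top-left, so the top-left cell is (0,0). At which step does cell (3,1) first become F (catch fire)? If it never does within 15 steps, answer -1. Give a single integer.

Step 1: cell (3,1)='T' (+4 fires, +1 burnt)
Step 2: cell (3,1)='T' (+7 fires, +4 burnt)
Step 3: cell (3,1)='T' (+6 fires, +7 burnt)
Step 4: cell (3,1)='F' (+5 fires, +6 burnt)
  -> target ignites at step 4
Step 5: cell (3,1)='.' (+3 fires, +5 burnt)
Step 6: cell (3,1)='.' (+1 fires, +3 burnt)
Step 7: cell (3,1)='.' (+0 fires, +1 burnt)
  fire out at step 7

4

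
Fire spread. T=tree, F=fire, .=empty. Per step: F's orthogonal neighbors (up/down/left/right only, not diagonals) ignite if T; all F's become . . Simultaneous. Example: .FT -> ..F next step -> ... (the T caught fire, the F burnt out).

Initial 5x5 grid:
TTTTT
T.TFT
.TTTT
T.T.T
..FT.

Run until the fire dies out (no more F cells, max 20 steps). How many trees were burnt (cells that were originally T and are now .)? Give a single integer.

Step 1: +6 fires, +2 burnt (F count now 6)
Step 2: +4 fires, +6 burnt (F count now 4)
Step 3: +3 fires, +4 burnt (F count now 3)
Step 4: +1 fires, +3 burnt (F count now 1)
Step 5: +1 fires, +1 burnt (F count now 1)
Step 6: +0 fires, +1 burnt (F count now 0)
Fire out after step 6
Initially T: 16, now '.': 24
Total burnt (originally-T cells now '.'): 15

Answer: 15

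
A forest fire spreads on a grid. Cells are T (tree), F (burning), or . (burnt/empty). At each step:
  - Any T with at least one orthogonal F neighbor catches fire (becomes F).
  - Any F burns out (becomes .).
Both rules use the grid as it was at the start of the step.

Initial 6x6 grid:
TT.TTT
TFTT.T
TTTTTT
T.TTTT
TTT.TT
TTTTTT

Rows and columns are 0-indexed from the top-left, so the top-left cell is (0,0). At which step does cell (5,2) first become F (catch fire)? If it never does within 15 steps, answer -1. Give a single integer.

Step 1: cell (5,2)='T' (+4 fires, +1 burnt)
Step 2: cell (5,2)='T' (+4 fires, +4 burnt)
Step 3: cell (5,2)='T' (+4 fires, +4 burnt)
Step 4: cell (5,2)='T' (+5 fires, +4 burnt)
Step 5: cell (5,2)='F' (+6 fires, +5 burnt)
  -> target ignites at step 5
Step 6: cell (5,2)='.' (+5 fires, +6 burnt)
Step 7: cell (5,2)='.' (+2 fires, +5 burnt)
Step 8: cell (5,2)='.' (+1 fires, +2 burnt)
Step 9: cell (5,2)='.' (+0 fires, +1 burnt)
  fire out at step 9

5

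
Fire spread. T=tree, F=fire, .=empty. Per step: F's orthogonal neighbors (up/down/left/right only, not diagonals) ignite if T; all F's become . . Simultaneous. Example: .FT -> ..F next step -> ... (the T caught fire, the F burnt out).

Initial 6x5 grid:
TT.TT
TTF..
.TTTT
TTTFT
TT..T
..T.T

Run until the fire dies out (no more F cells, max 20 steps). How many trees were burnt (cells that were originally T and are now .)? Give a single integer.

Answer: 16

Derivation:
Step 1: +5 fires, +2 burnt (F count now 5)
Step 2: +6 fires, +5 burnt (F count now 6)
Step 3: +4 fires, +6 burnt (F count now 4)
Step 4: +1 fires, +4 burnt (F count now 1)
Step 5: +0 fires, +1 burnt (F count now 0)
Fire out after step 5
Initially T: 19, now '.': 27
Total burnt (originally-T cells now '.'): 16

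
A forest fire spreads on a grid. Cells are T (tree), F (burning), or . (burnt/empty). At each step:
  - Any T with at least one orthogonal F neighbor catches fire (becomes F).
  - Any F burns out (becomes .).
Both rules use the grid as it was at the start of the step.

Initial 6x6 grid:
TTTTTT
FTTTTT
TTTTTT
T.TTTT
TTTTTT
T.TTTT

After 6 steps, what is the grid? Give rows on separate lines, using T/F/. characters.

Step 1: 3 trees catch fire, 1 burn out
  FTTTTT
  .FTTTT
  FTTTTT
  T.TTTT
  TTTTTT
  T.TTTT
Step 2: 4 trees catch fire, 3 burn out
  .FTTTT
  ..FTTT
  .FTTTT
  F.TTTT
  TTTTTT
  T.TTTT
Step 3: 4 trees catch fire, 4 burn out
  ..FTTT
  ...FTT
  ..FTTT
  ..TTTT
  FTTTTT
  T.TTTT
Step 4: 6 trees catch fire, 4 burn out
  ...FTT
  ....FT
  ...FTT
  ..FTTT
  .FTTTT
  F.TTTT
Step 5: 5 trees catch fire, 6 burn out
  ....FT
  .....F
  ....FT
  ...FTT
  ..FTTT
  ..TTTT
Step 6: 5 trees catch fire, 5 burn out
  .....F
  ......
  .....F
  ....FT
  ...FTT
  ..FTTT

.....F
......
.....F
....FT
...FTT
..FTTT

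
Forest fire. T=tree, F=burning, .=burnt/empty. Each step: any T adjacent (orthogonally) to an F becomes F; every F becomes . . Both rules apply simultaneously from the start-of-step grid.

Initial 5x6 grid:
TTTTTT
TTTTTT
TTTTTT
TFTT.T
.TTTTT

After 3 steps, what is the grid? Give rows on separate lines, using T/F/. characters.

Step 1: 4 trees catch fire, 1 burn out
  TTTTTT
  TTTTTT
  TFTTTT
  F.FT.T
  .FTTTT
Step 2: 5 trees catch fire, 4 burn out
  TTTTTT
  TFTTTT
  F.FTTT
  ...F.T
  ..FTTT
Step 3: 5 trees catch fire, 5 burn out
  TFTTTT
  F.FTTT
  ...FTT
  .....T
  ...FTT

TFTTTT
F.FTTT
...FTT
.....T
...FTT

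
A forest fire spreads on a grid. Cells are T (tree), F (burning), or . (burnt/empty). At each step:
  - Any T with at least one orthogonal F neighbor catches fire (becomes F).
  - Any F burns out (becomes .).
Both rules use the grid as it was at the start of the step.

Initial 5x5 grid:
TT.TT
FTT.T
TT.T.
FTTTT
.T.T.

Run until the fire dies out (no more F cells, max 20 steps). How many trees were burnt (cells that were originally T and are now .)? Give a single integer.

Answer: 13

Derivation:
Step 1: +4 fires, +2 burnt (F count now 4)
Step 2: +5 fires, +4 burnt (F count now 5)
Step 3: +1 fires, +5 burnt (F count now 1)
Step 4: +3 fires, +1 burnt (F count now 3)
Step 5: +0 fires, +3 burnt (F count now 0)
Fire out after step 5
Initially T: 16, now '.': 22
Total burnt (originally-T cells now '.'): 13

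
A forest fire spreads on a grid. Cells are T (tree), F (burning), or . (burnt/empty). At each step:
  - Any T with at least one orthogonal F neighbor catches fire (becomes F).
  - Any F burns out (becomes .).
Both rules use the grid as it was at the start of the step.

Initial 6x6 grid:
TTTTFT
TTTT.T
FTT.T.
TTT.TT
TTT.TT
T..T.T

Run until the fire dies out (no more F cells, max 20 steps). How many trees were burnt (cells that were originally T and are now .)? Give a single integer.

Answer: 19

Derivation:
Step 1: +5 fires, +2 burnt (F count now 5)
Step 2: +8 fires, +5 burnt (F count now 8)
Step 3: +5 fires, +8 burnt (F count now 5)
Step 4: +1 fires, +5 burnt (F count now 1)
Step 5: +0 fires, +1 burnt (F count now 0)
Fire out after step 5
Initially T: 26, now '.': 29
Total burnt (originally-T cells now '.'): 19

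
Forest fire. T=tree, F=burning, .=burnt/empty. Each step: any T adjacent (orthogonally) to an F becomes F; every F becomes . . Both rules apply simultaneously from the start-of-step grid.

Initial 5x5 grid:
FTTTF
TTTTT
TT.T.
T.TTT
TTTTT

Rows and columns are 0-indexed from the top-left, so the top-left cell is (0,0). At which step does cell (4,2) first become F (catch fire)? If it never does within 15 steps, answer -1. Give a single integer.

Step 1: cell (4,2)='T' (+4 fires, +2 burnt)
Step 2: cell (4,2)='T' (+4 fires, +4 burnt)
Step 3: cell (4,2)='T' (+4 fires, +4 burnt)
Step 4: cell (4,2)='T' (+2 fires, +4 burnt)
Step 5: cell (4,2)='T' (+4 fires, +2 burnt)
Step 6: cell (4,2)='F' (+2 fires, +4 burnt)
  -> target ignites at step 6
Step 7: cell (4,2)='.' (+0 fires, +2 burnt)
  fire out at step 7

6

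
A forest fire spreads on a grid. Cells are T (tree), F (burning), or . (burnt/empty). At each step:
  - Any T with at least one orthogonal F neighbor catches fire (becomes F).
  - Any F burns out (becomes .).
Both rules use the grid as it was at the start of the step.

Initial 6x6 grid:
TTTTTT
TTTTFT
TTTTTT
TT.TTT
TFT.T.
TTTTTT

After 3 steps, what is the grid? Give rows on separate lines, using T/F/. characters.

Step 1: 8 trees catch fire, 2 burn out
  TTTTFT
  TTTF.F
  TTTTFT
  TF.TTT
  F.F.T.
  TFTTTT
Step 2: 10 trees catch fire, 8 burn out
  TTTF.F
  TTF...
  TFTF.F
  F..TFT
  ....T.
  F.FTTT
Step 3: 8 trees catch fire, 10 burn out
  TTF...
  TF....
  F.F...
  ...F.F
  ....F.
  ...FTT

TTF...
TF....
F.F...
...F.F
....F.
...FTT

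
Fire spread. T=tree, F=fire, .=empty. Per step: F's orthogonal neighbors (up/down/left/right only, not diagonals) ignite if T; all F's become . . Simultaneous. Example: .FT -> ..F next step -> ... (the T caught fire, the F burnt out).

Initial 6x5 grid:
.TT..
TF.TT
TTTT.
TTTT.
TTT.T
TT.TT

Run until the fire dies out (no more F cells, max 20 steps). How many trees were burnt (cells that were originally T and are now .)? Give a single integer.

Answer: 18

Derivation:
Step 1: +3 fires, +1 burnt (F count now 3)
Step 2: +4 fires, +3 burnt (F count now 4)
Step 3: +4 fires, +4 burnt (F count now 4)
Step 4: +5 fires, +4 burnt (F count now 5)
Step 5: +2 fires, +5 burnt (F count now 2)
Step 6: +0 fires, +2 burnt (F count now 0)
Fire out after step 6
Initially T: 21, now '.': 27
Total burnt (originally-T cells now '.'): 18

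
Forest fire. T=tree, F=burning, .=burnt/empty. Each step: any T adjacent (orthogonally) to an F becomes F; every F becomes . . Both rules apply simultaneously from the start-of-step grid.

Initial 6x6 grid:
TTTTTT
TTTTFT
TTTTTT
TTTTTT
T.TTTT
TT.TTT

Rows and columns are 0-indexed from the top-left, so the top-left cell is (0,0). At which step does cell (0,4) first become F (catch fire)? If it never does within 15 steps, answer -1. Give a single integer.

Step 1: cell (0,4)='F' (+4 fires, +1 burnt)
  -> target ignites at step 1
Step 2: cell (0,4)='.' (+6 fires, +4 burnt)
Step 3: cell (0,4)='.' (+6 fires, +6 burnt)
Step 4: cell (0,4)='.' (+7 fires, +6 burnt)
Step 5: cell (0,4)='.' (+6 fires, +7 burnt)
Step 6: cell (0,4)='.' (+1 fires, +6 burnt)
Step 7: cell (0,4)='.' (+1 fires, +1 burnt)
Step 8: cell (0,4)='.' (+1 fires, +1 burnt)
Step 9: cell (0,4)='.' (+1 fires, +1 burnt)
Step 10: cell (0,4)='.' (+0 fires, +1 burnt)
  fire out at step 10

1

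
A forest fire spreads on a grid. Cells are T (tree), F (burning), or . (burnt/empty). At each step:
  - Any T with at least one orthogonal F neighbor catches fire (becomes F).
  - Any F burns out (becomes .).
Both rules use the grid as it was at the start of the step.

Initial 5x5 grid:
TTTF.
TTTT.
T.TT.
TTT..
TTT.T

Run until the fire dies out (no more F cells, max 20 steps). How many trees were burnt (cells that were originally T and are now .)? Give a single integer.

Step 1: +2 fires, +1 burnt (F count now 2)
Step 2: +3 fires, +2 burnt (F count now 3)
Step 3: +3 fires, +3 burnt (F count now 3)
Step 4: +2 fires, +3 burnt (F count now 2)
Step 5: +3 fires, +2 burnt (F count now 3)
Step 6: +2 fires, +3 burnt (F count now 2)
Step 7: +1 fires, +2 burnt (F count now 1)
Step 8: +0 fires, +1 burnt (F count now 0)
Fire out after step 8
Initially T: 17, now '.': 24
Total burnt (originally-T cells now '.'): 16

Answer: 16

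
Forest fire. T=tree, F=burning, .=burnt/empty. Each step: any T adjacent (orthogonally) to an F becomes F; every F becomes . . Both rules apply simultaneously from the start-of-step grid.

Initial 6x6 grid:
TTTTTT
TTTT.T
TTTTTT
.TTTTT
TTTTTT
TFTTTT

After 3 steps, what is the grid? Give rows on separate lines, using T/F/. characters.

Step 1: 3 trees catch fire, 1 burn out
  TTTTTT
  TTTT.T
  TTTTTT
  .TTTTT
  TFTTTT
  F.FTTT
Step 2: 4 trees catch fire, 3 burn out
  TTTTTT
  TTTT.T
  TTTTTT
  .FTTTT
  F.FTTT
  ...FTT
Step 3: 4 trees catch fire, 4 burn out
  TTTTTT
  TTTT.T
  TFTTTT
  ..FTTT
  ...FTT
  ....FT

TTTTTT
TTTT.T
TFTTTT
..FTTT
...FTT
....FT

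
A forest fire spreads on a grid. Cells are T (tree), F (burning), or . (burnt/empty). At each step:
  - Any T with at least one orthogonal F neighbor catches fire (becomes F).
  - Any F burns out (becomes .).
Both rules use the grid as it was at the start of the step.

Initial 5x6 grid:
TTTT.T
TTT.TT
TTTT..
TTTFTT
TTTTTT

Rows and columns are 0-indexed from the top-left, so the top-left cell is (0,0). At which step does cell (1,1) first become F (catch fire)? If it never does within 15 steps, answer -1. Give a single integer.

Step 1: cell (1,1)='T' (+4 fires, +1 burnt)
Step 2: cell (1,1)='T' (+5 fires, +4 burnt)
Step 3: cell (1,1)='T' (+5 fires, +5 burnt)
Step 4: cell (1,1)='F' (+4 fires, +5 burnt)
  -> target ignites at step 4
Step 5: cell (1,1)='.' (+3 fires, +4 burnt)
Step 6: cell (1,1)='.' (+1 fires, +3 burnt)
Step 7: cell (1,1)='.' (+0 fires, +1 burnt)
  fire out at step 7

4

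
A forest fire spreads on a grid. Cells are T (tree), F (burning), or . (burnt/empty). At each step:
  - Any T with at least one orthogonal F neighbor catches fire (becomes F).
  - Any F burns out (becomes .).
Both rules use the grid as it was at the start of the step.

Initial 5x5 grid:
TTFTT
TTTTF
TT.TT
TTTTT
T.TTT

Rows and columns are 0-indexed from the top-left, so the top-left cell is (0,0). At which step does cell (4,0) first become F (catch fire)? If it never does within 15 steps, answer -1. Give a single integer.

Step 1: cell (4,0)='T' (+6 fires, +2 burnt)
Step 2: cell (4,0)='T' (+4 fires, +6 burnt)
Step 3: cell (4,0)='T' (+4 fires, +4 burnt)
Step 4: cell (4,0)='T' (+4 fires, +4 burnt)
Step 5: cell (4,0)='T' (+2 fires, +4 burnt)
Step 6: cell (4,0)='F' (+1 fires, +2 burnt)
  -> target ignites at step 6
Step 7: cell (4,0)='.' (+0 fires, +1 burnt)
  fire out at step 7

6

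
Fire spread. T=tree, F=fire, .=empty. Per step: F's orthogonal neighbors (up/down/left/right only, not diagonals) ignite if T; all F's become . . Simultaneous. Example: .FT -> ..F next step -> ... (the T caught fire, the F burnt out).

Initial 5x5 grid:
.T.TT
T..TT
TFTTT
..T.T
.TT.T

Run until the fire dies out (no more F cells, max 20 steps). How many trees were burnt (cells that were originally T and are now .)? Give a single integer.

Answer: 14

Derivation:
Step 1: +2 fires, +1 burnt (F count now 2)
Step 2: +3 fires, +2 burnt (F count now 3)
Step 3: +3 fires, +3 burnt (F count now 3)
Step 4: +4 fires, +3 burnt (F count now 4)
Step 5: +2 fires, +4 burnt (F count now 2)
Step 6: +0 fires, +2 burnt (F count now 0)
Fire out after step 6
Initially T: 15, now '.': 24
Total burnt (originally-T cells now '.'): 14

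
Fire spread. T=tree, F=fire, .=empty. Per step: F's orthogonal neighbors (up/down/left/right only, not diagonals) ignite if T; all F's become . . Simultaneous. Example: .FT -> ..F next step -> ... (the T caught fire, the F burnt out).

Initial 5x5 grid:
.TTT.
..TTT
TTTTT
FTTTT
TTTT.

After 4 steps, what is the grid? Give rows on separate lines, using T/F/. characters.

Step 1: 3 trees catch fire, 1 burn out
  .TTT.
  ..TTT
  FTTTT
  .FTTT
  FTTT.
Step 2: 3 trees catch fire, 3 burn out
  .TTT.
  ..TTT
  .FTTT
  ..FTT
  .FTT.
Step 3: 3 trees catch fire, 3 burn out
  .TTT.
  ..TTT
  ..FTT
  ...FT
  ..FT.
Step 4: 4 trees catch fire, 3 burn out
  .TTT.
  ..FTT
  ...FT
  ....F
  ...F.

.TTT.
..FTT
...FT
....F
...F.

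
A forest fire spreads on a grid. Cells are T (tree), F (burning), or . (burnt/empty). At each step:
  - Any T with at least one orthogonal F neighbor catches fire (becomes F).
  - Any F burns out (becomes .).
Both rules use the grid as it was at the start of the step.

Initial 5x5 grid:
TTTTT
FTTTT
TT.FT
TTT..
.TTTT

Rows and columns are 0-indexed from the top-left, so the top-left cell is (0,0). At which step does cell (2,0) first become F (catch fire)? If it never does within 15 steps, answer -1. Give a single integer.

Step 1: cell (2,0)='F' (+5 fires, +2 burnt)
  -> target ignites at step 1
Step 2: cell (2,0)='.' (+6 fires, +5 burnt)
Step 3: cell (2,0)='.' (+3 fires, +6 burnt)
Step 4: cell (2,0)='.' (+2 fires, +3 burnt)
Step 5: cell (2,0)='.' (+1 fires, +2 burnt)
Step 6: cell (2,0)='.' (+1 fires, +1 burnt)
Step 7: cell (2,0)='.' (+1 fires, +1 burnt)
Step 8: cell (2,0)='.' (+0 fires, +1 burnt)
  fire out at step 8

1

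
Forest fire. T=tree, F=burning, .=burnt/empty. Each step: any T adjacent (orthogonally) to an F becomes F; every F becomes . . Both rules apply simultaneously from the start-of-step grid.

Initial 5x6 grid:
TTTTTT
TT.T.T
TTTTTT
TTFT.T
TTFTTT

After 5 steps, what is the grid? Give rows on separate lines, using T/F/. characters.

Step 1: 5 trees catch fire, 2 burn out
  TTTTTT
  TT.T.T
  TTFTTT
  TF.F.T
  TF.FTT
Step 2: 5 trees catch fire, 5 burn out
  TTTTTT
  TT.T.T
  TF.FTT
  F....T
  F...FT
Step 3: 5 trees catch fire, 5 burn out
  TTTTTT
  TF.F.T
  F...FT
  .....T
  .....F
Step 4: 5 trees catch fire, 5 burn out
  TFTFTT
  F....T
  .....F
  .....F
  ......
Step 5: 4 trees catch fire, 5 burn out
  F.F.FT
  .....F
  ......
  ......
  ......

F.F.FT
.....F
......
......
......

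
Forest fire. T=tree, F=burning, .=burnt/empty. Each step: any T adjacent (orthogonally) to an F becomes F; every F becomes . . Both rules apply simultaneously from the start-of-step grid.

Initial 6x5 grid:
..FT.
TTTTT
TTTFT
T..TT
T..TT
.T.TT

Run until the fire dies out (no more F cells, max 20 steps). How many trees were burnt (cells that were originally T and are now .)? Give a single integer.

Step 1: +6 fires, +2 burnt (F count now 6)
Step 2: +5 fires, +6 burnt (F count now 5)
Step 3: +4 fires, +5 burnt (F count now 4)
Step 4: +2 fires, +4 burnt (F count now 2)
Step 5: +1 fires, +2 burnt (F count now 1)
Step 6: +0 fires, +1 burnt (F count now 0)
Fire out after step 6
Initially T: 19, now '.': 29
Total burnt (originally-T cells now '.'): 18

Answer: 18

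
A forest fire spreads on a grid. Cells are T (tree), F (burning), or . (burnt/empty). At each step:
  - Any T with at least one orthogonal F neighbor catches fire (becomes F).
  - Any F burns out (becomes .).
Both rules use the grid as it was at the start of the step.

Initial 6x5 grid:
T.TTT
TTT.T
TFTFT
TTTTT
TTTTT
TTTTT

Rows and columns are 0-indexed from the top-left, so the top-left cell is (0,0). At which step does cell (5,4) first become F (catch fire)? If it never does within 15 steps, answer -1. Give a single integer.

Step 1: cell (5,4)='T' (+6 fires, +2 burnt)
Step 2: cell (5,4)='T' (+8 fires, +6 burnt)
Step 3: cell (5,4)='T' (+8 fires, +8 burnt)
Step 4: cell (5,4)='F' (+4 fires, +8 burnt)
  -> target ignites at step 4
Step 5: cell (5,4)='.' (+0 fires, +4 burnt)
  fire out at step 5

4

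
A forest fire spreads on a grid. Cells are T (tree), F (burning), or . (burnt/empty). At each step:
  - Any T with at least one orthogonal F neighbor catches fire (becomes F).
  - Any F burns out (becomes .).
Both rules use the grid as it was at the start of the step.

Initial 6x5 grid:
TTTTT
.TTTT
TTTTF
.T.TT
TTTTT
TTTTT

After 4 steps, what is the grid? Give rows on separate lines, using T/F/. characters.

Step 1: 3 trees catch fire, 1 burn out
  TTTTT
  .TTTF
  TTTF.
  .T.TF
  TTTTT
  TTTTT
Step 2: 5 trees catch fire, 3 burn out
  TTTTF
  .TTF.
  TTF..
  .T.F.
  TTTTF
  TTTTT
Step 3: 5 trees catch fire, 5 burn out
  TTTF.
  .TF..
  TF...
  .T...
  TTTF.
  TTTTF
Step 4: 6 trees catch fire, 5 burn out
  TTF..
  .F...
  F....
  .F...
  TTF..
  TTTF.

TTF..
.F...
F....
.F...
TTF..
TTTF.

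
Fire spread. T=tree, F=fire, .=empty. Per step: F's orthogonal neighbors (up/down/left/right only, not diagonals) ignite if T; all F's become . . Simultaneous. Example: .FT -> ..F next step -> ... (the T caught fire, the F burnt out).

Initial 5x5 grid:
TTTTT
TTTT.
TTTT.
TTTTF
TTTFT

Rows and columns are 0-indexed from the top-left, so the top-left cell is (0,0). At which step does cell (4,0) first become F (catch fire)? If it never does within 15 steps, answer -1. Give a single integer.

Step 1: cell (4,0)='T' (+3 fires, +2 burnt)
Step 2: cell (4,0)='T' (+3 fires, +3 burnt)
Step 3: cell (4,0)='F' (+4 fires, +3 burnt)
  -> target ignites at step 3
Step 4: cell (4,0)='.' (+4 fires, +4 burnt)
Step 5: cell (4,0)='.' (+4 fires, +4 burnt)
Step 6: cell (4,0)='.' (+2 fires, +4 burnt)
Step 7: cell (4,0)='.' (+1 fires, +2 burnt)
Step 8: cell (4,0)='.' (+0 fires, +1 burnt)
  fire out at step 8

3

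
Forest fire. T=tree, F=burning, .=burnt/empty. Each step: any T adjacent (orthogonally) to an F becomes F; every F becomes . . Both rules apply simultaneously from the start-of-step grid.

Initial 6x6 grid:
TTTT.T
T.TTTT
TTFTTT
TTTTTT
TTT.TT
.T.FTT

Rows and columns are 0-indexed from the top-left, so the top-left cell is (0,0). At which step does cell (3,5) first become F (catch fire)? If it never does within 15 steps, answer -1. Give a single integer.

Step 1: cell (3,5)='T' (+5 fires, +2 burnt)
Step 2: cell (3,5)='T' (+9 fires, +5 burnt)
Step 3: cell (3,5)='T' (+9 fires, +9 burnt)
Step 4: cell (3,5)='F' (+5 fires, +9 burnt)
  -> target ignites at step 4
Step 5: cell (3,5)='.' (+1 fires, +5 burnt)
Step 6: cell (3,5)='.' (+0 fires, +1 burnt)
  fire out at step 6

4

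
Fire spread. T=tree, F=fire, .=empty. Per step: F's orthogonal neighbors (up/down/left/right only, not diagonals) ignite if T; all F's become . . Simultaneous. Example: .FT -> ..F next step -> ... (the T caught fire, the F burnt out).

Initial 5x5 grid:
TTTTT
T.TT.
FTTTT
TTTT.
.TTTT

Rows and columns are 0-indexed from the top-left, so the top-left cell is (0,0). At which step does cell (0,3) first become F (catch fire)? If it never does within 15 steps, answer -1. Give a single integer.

Step 1: cell (0,3)='T' (+3 fires, +1 burnt)
Step 2: cell (0,3)='T' (+3 fires, +3 burnt)
Step 3: cell (0,3)='T' (+5 fires, +3 burnt)
Step 4: cell (0,3)='T' (+5 fires, +5 burnt)
Step 5: cell (0,3)='F' (+2 fires, +5 burnt)
  -> target ignites at step 5
Step 6: cell (0,3)='.' (+2 fires, +2 burnt)
Step 7: cell (0,3)='.' (+0 fires, +2 burnt)
  fire out at step 7

5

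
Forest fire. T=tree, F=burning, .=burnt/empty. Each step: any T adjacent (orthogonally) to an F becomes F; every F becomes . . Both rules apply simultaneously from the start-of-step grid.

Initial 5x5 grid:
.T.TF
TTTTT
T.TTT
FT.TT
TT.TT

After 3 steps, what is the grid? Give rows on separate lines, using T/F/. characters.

Step 1: 5 trees catch fire, 2 burn out
  .T.F.
  TTTTF
  F.TTT
  .F.TT
  FT.TT
Step 2: 4 trees catch fire, 5 burn out
  .T...
  FTTF.
  ..TTF
  ...TT
  .F.TT
Step 3: 4 trees catch fire, 4 burn out
  .T...
  .FF..
  ..TF.
  ...TF
  ...TT

.T...
.FF..
..TF.
...TF
...TT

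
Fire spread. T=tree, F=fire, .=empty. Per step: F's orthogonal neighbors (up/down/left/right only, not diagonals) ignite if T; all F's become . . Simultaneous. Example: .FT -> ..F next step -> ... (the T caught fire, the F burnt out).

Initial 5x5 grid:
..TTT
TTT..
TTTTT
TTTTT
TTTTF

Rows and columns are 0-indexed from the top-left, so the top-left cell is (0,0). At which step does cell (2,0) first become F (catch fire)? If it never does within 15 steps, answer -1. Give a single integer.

Step 1: cell (2,0)='T' (+2 fires, +1 burnt)
Step 2: cell (2,0)='T' (+3 fires, +2 burnt)
Step 3: cell (2,0)='T' (+3 fires, +3 burnt)
Step 4: cell (2,0)='T' (+3 fires, +3 burnt)
Step 5: cell (2,0)='T' (+3 fires, +3 burnt)
Step 6: cell (2,0)='F' (+3 fires, +3 burnt)
  -> target ignites at step 6
Step 7: cell (2,0)='.' (+2 fires, +3 burnt)
Step 8: cell (2,0)='.' (+1 fires, +2 burnt)
Step 9: cell (2,0)='.' (+0 fires, +1 burnt)
  fire out at step 9

6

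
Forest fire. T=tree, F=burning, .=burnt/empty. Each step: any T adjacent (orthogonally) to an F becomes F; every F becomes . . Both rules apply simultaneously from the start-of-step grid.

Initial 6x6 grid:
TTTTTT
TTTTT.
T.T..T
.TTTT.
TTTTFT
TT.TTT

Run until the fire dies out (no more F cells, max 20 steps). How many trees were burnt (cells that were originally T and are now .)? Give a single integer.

Answer: 27

Derivation:
Step 1: +4 fires, +1 burnt (F count now 4)
Step 2: +4 fires, +4 burnt (F count now 4)
Step 3: +2 fires, +4 burnt (F count now 2)
Step 4: +4 fires, +2 burnt (F count now 4)
Step 5: +2 fires, +4 burnt (F count now 2)
Step 6: +3 fires, +2 burnt (F count now 3)
Step 7: +4 fires, +3 burnt (F count now 4)
Step 8: +3 fires, +4 burnt (F count now 3)
Step 9: +1 fires, +3 burnt (F count now 1)
Step 10: +0 fires, +1 burnt (F count now 0)
Fire out after step 10
Initially T: 28, now '.': 35
Total burnt (originally-T cells now '.'): 27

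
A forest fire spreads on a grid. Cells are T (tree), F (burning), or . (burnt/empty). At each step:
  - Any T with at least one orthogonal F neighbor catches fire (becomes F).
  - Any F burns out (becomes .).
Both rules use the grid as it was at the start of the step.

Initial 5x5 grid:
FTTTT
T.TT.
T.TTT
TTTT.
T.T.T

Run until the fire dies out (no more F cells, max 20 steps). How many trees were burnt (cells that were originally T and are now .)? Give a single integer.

Step 1: +2 fires, +1 burnt (F count now 2)
Step 2: +2 fires, +2 burnt (F count now 2)
Step 3: +3 fires, +2 burnt (F count now 3)
Step 4: +5 fires, +3 burnt (F count now 5)
Step 5: +2 fires, +5 burnt (F count now 2)
Step 6: +3 fires, +2 burnt (F count now 3)
Step 7: +0 fires, +3 burnt (F count now 0)
Fire out after step 7
Initially T: 18, now '.': 24
Total burnt (originally-T cells now '.'): 17

Answer: 17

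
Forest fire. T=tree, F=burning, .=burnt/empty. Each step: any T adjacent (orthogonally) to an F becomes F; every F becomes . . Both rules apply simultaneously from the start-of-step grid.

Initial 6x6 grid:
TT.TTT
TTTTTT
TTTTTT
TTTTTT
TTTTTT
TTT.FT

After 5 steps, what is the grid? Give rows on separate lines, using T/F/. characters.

Step 1: 2 trees catch fire, 1 burn out
  TT.TTT
  TTTTTT
  TTTTTT
  TTTTTT
  TTTTFT
  TTT..F
Step 2: 3 trees catch fire, 2 burn out
  TT.TTT
  TTTTTT
  TTTTTT
  TTTTFT
  TTTF.F
  TTT...
Step 3: 4 trees catch fire, 3 burn out
  TT.TTT
  TTTTTT
  TTTTFT
  TTTF.F
  TTF...
  TTT...
Step 4: 6 trees catch fire, 4 burn out
  TT.TTT
  TTTTFT
  TTTF.F
  TTF...
  TF....
  TTF...
Step 5: 7 trees catch fire, 6 burn out
  TT.TFT
  TTTF.F
  TTF...
  TF....
  F.....
  TF....

TT.TFT
TTTF.F
TTF...
TF....
F.....
TF....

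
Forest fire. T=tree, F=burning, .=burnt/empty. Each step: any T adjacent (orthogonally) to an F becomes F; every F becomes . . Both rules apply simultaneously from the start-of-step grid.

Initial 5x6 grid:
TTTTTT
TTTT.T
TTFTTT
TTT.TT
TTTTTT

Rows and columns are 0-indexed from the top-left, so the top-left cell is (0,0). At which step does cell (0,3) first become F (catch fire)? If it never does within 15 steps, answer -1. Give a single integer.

Step 1: cell (0,3)='T' (+4 fires, +1 burnt)
Step 2: cell (0,3)='T' (+7 fires, +4 burnt)
Step 3: cell (0,3)='F' (+8 fires, +7 burnt)
  -> target ignites at step 3
Step 4: cell (0,3)='.' (+6 fires, +8 burnt)
Step 5: cell (0,3)='.' (+2 fires, +6 burnt)
Step 6: cell (0,3)='.' (+0 fires, +2 burnt)
  fire out at step 6

3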